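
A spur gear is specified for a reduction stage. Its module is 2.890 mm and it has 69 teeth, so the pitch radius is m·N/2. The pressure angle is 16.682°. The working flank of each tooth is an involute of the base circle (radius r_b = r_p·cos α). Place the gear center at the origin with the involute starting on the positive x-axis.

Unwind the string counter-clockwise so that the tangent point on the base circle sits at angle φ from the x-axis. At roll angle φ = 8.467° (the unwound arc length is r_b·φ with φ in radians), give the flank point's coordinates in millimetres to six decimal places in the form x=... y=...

x=96.545863 y=0.102516

pitch radius r_p = m·N/2 = 2.890·69/2 = 99.705000
base radius r_b = r_p·cos α = 99.705000·cos 16.682° = 95.508688
roll angle φ = 8.467° = 0.14777703 rad
x = r_b·(cos φ + φ·sin φ) = 95.508688·(0.98910083 + 0.14777703·0.14723975) = 96.545863
y = r_b·(sin φ − φ·cos φ) = 95.508688·(0.14723975 − 0.14777703·0.98910083) = 0.102516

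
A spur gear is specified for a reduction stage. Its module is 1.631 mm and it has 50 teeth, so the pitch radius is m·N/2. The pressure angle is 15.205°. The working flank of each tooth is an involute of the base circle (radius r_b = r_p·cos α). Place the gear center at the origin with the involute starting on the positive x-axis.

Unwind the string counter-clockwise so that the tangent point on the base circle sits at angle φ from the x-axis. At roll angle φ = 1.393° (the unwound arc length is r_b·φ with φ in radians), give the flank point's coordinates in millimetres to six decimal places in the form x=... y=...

pitch radius r_p = m·N/2 = 1.631·50/2 = 40.775000
base radius r_b = r_p·cos α = 40.775000·cos 15.205° = 39.347614
roll angle φ = 1.393° = 0.02431244 rad
x = r_b·(cos φ + φ·sin φ) = 39.347614·(0.99970447 + 0.02431244·0.02431004) = 39.359242
y = r_b·(sin φ − φ·cos φ) = 39.347614·(0.02431004 − 0.02431244·0.99970447) = 0.000188

x=39.359242 y=0.000188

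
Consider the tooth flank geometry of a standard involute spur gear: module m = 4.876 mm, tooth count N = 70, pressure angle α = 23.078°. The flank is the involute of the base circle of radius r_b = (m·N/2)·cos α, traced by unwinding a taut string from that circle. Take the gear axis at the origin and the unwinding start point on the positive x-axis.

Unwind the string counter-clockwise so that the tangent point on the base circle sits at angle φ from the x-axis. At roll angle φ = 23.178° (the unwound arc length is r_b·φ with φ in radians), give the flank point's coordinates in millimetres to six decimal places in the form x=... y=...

pitch radius r_p = m·N/2 = 4.876·70/2 = 170.660000
base radius r_b = r_p·cos α = 170.660000·cos 23.078° = 157.002435
roll angle φ = 23.178° = 0.40453241 rad
x = r_b·(cos φ + φ·sin φ) = 157.002435·(0.91928653 + 0.40453241·0.39358896) = 169.328072
y = r_b·(sin φ − φ·cos φ) = 157.002435·(0.39358896 − 0.40453241·0.91928653) = 3.408171

x=169.328072 y=3.408171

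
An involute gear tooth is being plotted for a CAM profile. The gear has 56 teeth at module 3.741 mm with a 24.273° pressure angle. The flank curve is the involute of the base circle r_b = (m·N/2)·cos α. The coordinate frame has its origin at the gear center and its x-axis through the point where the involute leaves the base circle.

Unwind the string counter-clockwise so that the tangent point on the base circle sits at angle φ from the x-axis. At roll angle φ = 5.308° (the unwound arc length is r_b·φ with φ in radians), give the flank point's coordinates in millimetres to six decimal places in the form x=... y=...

x=95.896859 y=0.025286

pitch radius r_p = m·N/2 = 3.741·56/2 = 104.748000
base radius r_b = r_p·cos α = 104.748000·cos 24.273° = 95.487973
roll angle φ = 5.308° = 0.09264208 rad
x = r_b·(cos φ + φ·sin φ) = 95.487973·(0.99571179 + 0.09264208·0.09250962) = 95.896859
y = r_b·(sin φ − φ·cos φ) = 95.487973·(0.09250962 − 0.09264208·0.99571179) = 0.025286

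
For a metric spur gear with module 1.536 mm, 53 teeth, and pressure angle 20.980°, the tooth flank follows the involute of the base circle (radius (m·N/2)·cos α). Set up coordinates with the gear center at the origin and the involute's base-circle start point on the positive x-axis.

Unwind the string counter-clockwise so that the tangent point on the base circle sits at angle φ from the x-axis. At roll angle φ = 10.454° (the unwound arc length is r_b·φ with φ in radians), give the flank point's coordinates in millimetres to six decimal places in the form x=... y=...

pitch radius r_p = m·N/2 = 1.536·53/2 = 40.704000
base radius r_b = r_p·cos α = 40.704000·cos 20.980° = 38.005547
roll angle φ = 10.454° = 0.18245672 rad
x = r_b·(cos φ + φ·sin φ) = 38.005547·(0.98340090 + 0.18245672·0.18144606) = 38.632903
y = r_b·(sin φ − φ·cos φ) = 38.005547·(0.18144606 − 0.18245672·0.98340090) = 0.076694

x=38.632903 y=0.076694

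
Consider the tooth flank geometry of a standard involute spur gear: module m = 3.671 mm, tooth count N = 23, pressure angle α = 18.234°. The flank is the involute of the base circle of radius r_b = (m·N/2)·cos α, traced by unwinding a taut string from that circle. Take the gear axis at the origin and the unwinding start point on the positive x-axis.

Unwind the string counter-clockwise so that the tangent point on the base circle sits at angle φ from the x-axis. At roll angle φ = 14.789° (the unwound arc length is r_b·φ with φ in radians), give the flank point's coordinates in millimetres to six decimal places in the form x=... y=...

pitch radius r_p = m·N/2 = 3.671·23/2 = 42.216500
base radius r_b = r_p·cos α = 42.216500·cos 18.234° = 40.096664
roll angle φ = 14.789° = 0.25811674 rad
x = r_b·(cos φ + φ·sin φ) = 40.096664·(0.96687241 + 0.25811674·0.25526014) = 41.410203
y = r_b·(sin φ − φ·cos φ) = 40.096664·(0.25526014 − 0.25811674·0.96687241) = 0.228318

x=41.410203 y=0.228318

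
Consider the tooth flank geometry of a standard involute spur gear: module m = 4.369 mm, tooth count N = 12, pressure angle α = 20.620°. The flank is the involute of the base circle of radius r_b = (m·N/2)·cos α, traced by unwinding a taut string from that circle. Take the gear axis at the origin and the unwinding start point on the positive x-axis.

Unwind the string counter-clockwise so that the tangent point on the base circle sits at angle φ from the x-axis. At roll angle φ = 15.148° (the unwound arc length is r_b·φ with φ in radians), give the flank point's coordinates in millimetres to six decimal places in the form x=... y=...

x=25.377180 y=0.150078

pitch radius r_p = m·N/2 = 4.369·12/2 = 26.214000
base radius r_b = r_p·cos α = 26.214000·cos 20.620° = 24.534644
roll angle φ = 15.148° = 0.26438248 rad
x = r_b·(cos φ + φ·sin φ) = 24.534644·(0.96525405 + 0.26438248·0.26131325) = 25.377180
y = r_b·(sin φ − φ·cos φ) = 24.534644·(0.26131325 − 0.26438248·0.96525405) = 0.150078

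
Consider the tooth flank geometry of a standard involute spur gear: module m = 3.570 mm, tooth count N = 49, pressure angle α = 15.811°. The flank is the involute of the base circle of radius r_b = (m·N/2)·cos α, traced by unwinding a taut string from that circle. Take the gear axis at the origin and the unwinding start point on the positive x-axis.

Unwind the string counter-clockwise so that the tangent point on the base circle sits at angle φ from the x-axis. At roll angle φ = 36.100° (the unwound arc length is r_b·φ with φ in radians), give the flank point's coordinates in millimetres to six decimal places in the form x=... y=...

pitch radius r_p = m·N/2 = 3.570·49/2 = 87.465000
base radius r_b = r_p·cos α = 87.465000·cos 15.811° = 84.155823
roll angle φ = 36.100° = 0.63006386 rad
x = r_b·(cos φ + φ·sin φ) = 84.155823·(0.80798988 + 0.63006386·0.58919636) = 99.238332
y = r_b·(sin φ − φ·cos φ) = 84.155823·(0.58919636 − 0.63006386·0.80798988) = 6.741818

x=99.238332 y=6.741818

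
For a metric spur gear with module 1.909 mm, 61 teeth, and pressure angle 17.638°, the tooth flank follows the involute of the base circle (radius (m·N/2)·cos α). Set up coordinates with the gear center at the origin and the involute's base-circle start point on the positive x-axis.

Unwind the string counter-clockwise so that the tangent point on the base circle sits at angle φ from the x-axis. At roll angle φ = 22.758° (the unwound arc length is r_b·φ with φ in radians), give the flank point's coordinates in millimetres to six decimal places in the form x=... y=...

pitch radius r_p = m·N/2 = 1.909·61/2 = 58.224500
base radius r_b = r_p·cos α = 58.224500·cos 17.638° = 55.487362
roll angle φ = 22.758° = 0.39720203 rad
x = r_b·(cos φ + φ·sin φ) = 55.487362·(0.92214697 + 0.39720203·0.38683972) = 59.693331
y = r_b·(sin φ − φ·cos φ) = 55.487362·(0.38683972 − 0.39720203·0.92214697) = 1.140880

x=59.693331 y=1.140880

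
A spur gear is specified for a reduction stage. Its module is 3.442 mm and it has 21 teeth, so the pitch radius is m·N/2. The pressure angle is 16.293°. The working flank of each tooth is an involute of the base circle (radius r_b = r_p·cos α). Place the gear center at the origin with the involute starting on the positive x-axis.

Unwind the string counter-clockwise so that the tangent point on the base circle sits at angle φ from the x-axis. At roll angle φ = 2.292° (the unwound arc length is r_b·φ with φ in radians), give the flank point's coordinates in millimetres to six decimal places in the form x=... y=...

x=34.717307 y=0.000740

pitch radius r_p = m·N/2 = 3.442·21/2 = 36.141000
base radius r_b = r_p·cos α = 36.141000·cos 16.293° = 34.689562
roll angle φ = 2.292° = 0.04000295 rad
x = r_b·(cos φ + φ·sin φ) = 34.689562·(0.99919999 + 0.04000295·0.03999228) = 34.717307
y = r_b·(sin φ − φ·cos φ) = 34.689562·(0.03999228 − 0.04000295·0.99919999) = 0.000740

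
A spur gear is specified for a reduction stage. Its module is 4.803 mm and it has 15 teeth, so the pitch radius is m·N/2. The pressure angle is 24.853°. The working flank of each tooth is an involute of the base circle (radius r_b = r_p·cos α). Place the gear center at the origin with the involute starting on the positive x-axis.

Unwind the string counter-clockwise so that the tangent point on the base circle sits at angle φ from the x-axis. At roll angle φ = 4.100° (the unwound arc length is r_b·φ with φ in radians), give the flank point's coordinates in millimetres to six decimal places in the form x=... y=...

x=32.770004 y=0.003990

pitch radius r_p = m·N/2 = 4.803·15/2 = 36.022500
base radius r_b = r_p·cos α = 36.022500·cos 24.853° = 32.686423
roll angle φ = 4.100° = 0.07155850 rad
x = r_b·(cos φ + φ·sin φ) = 32.686423·(0.99744078 + 0.07155850·0.07149744) = 32.770004
y = r_b·(sin φ − φ·cos φ) = 32.686423·(0.07149744 − 0.07155850·0.99744078) = 0.003990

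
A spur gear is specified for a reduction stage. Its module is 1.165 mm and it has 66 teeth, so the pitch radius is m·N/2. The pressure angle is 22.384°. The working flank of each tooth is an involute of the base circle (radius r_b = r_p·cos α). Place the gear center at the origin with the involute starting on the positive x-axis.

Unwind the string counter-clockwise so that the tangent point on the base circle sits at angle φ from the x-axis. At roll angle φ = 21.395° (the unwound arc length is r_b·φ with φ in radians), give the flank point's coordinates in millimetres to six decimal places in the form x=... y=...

x=37.940913 y=0.608413

pitch radius r_p = m·N/2 = 1.165·66/2 = 38.445000
base radius r_b = r_p·cos α = 38.445000·cos 22.384° = 35.548262
roll angle φ = 21.395° = 0.37341319 rad
x = r_b·(cos φ + φ·sin φ) = 35.548262·(0.93108765 + 0.37341319·0.36479553) = 37.940913
y = r_b·(sin φ − φ·cos φ) = 35.548262·(0.36479553 − 0.37341319·0.93108765) = 0.608413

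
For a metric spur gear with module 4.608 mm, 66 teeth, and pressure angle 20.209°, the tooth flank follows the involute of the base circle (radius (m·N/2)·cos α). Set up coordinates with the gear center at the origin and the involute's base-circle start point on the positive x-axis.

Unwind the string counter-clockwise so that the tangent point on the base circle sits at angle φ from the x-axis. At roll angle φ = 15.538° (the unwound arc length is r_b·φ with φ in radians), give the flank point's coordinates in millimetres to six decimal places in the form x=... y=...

x=147.854106 y=0.941740

pitch radius r_p = m·N/2 = 4.608·66/2 = 152.064000
base radius r_b = r_p·cos α = 152.064000·cos 20.209° = 142.702753
roll angle φ = 15.538° = 0.27118926 rad
x = r_b·(cos φ + φ·sin φ) = 142.702753·(0.96345300 + 0.27118926·0.26787742) = 147.854106
y = r_b·(sin φ − φ·cos φ) = 142.702753·(0.26787742 − 0.27118926·0.96345300) = 0.941740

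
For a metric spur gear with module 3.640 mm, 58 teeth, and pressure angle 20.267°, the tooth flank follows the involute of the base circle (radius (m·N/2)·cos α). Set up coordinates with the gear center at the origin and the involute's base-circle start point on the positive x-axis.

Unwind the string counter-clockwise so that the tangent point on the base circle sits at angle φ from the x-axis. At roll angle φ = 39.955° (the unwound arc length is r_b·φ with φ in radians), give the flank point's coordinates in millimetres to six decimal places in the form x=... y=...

pitch radius r_p = m·N/2 = 3.640·58/2 = 105.560000
base radius r_b = r_p·cos α = 105.560000·cos 20.267° = 99.024633
roll angle φ = 39.955° = 0.69734630 rad
x = r_b·(cos φ + φ·sin φ) = 99.024633·(0.76654905 + 0.69734630·0.64218576) = 120.253030
y = r_b·(sin φ − φ·cos φ) = 99.024633·(0.64218576 − 0.69734630·0.76654905) = 10.658577

x=120.253030 y=10.658577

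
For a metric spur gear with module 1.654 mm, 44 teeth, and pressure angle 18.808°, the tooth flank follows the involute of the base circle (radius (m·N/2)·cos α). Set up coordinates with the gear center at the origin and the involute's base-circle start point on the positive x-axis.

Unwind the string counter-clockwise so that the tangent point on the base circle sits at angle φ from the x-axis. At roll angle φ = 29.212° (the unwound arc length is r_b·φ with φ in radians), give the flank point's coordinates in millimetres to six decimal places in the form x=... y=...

pitch radius r_p = m·N/2 = 1.654·44/2 = 36.388000
base radius r_b = r_p·cos α = 36.388000·cos 18.808° = 34.445036
roll angle φ = 29.212° = 0.50984558 rad
x = r_b·(cos φ + φ·sin φ) = 34.445036·(0.87281988 + 0.50984558·0.48804247) = 38.635143
y = r_b·(sin φ − φ·cos φ) = 34.445036·(0.48804247 − 0.50984558·0.87281988) = 1.482484

x=38.635143 y=1.482484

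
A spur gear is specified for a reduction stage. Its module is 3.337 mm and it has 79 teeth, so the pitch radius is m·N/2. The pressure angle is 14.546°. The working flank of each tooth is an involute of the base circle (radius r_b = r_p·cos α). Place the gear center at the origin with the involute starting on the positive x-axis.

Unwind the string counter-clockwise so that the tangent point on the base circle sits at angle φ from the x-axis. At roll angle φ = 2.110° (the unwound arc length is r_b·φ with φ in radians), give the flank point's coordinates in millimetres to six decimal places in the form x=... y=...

pitch radius r_p = m·N/2 = 3.337·79/2 = 131.811500
base radius r_b = r_p·cos α = 131.811500·cos 14.546° = 127.586455
roll angle φ = 2.110° = 0.03682645 rad
x = r_b·(cos φ + φ·sin φ) = 127.586455·(0.99932198 + 0.03682645·0.03681812) = 127.672941
y = r_b·(sin φ − φ·cos φ) = 127.586455·(0.03681812 − 0.03682645·0.99932198) = 0.002124

x=127.672941 y=0.002124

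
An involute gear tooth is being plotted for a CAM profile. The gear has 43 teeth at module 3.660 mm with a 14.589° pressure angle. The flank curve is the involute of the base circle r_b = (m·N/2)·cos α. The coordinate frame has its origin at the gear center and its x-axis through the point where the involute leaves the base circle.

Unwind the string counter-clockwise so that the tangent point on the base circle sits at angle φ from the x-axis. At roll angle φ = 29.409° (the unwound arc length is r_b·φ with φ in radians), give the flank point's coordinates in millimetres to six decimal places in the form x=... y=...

pitch radius r_p = m·N/2 = 3.660·43/2 = 78.690000
base radius r_b = r_p·cos α = 78.690000·cos 14.589° = 76.152841
roll angle φ = 29.409° = 0.51328388 rad
x = r_b·(cos φ + φ·sin φ) = 76.152841·(0.87113669 + 0.51328388·0.49104060) = 85.533342
y = r_b·(sin φ − φ·cos φ) = 76.152841·(0.49104060 − 0.51328388·0.87113669) = 3.343123

x=85.533342 y=3.343123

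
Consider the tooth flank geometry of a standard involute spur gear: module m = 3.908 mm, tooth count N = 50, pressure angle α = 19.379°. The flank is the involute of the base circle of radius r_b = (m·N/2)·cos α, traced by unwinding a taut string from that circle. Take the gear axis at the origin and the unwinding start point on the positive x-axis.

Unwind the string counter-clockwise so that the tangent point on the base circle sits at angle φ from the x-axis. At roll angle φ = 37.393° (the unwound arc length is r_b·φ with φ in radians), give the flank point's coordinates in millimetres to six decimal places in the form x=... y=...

x=109.751411 y=8.181535

pitch radius r_p = m·N/2 = 3.908·50/2 = 97.700000
base radius r_b = r_p·cos α = 97.700000·cos 19.379° = 92.164742
roll angle φ = 37.393° = 0.65263097 rad
x = r_b·(cos φ + φ·sin φ) = 92.164742·(0.79448882 + 0.65263097·0.60727878) = 109.751411
y = r_b·(sin φ − φ·cos φ) = 92.164742·(0.60727878 − 0.65263097·0.79448882) = 8.181535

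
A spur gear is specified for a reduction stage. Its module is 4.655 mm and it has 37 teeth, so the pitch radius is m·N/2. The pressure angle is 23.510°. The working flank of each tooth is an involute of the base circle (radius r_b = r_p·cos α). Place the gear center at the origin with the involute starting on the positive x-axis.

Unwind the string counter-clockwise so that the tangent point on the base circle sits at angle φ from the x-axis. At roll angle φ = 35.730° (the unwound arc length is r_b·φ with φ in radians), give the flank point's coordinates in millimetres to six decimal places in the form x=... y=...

pitch radius r_p = m·N/2 = 4.655·37/2 = 86.117500
base radius r_b = r_p·cos α = 86.117500·cos 23.510° = 78.968926
roll angle φ = 35.730° = 0.62360614 rad
x = r_b·(cos φ + φ·sin φ) = 78.968926·(0.81177787 + 0.62360614·0.58396634) = 92.862946
y = r_b·(sin φ − φ·cos φ) = 78.968926·(0.58396634 − 0.62360614·0.81177787) = 6.138781

x=92.862946 y=6.138781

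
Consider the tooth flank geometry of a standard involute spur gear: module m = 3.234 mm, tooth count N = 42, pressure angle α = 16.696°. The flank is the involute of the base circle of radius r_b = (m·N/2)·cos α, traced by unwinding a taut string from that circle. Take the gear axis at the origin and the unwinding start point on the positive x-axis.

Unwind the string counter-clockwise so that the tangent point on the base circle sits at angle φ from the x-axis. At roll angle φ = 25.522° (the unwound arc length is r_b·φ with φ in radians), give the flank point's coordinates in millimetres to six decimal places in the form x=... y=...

x=71.187979 y=1.878740

pitch radius r_p = m·N/2 = 3.234·42/2 = 67.914000
base radius r_b = r_p·cos α = 67.914000·cos 16.696° = 65.050919
roll angle φ = 25.522° = 0.44544293 rad
x = r_b·(cos φ + φ·sin φ) = 65.050919·(0.90241991 + 0.44544293·0.43085763) = 71.187979
y = r_b·(sin φ − φ·cos φ) = 65.050919·(0.43085763 − 0.44544293·0.90241991) = 1.878740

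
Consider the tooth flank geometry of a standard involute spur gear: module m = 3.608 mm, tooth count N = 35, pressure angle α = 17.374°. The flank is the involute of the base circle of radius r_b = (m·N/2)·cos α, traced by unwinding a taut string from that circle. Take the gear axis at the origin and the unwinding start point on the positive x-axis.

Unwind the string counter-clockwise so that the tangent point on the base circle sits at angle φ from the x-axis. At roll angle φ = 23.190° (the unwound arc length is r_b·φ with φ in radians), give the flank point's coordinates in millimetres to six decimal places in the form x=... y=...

x=64.994709 y=1.310105

pitch radius r_p = m·N/2 = 3.608·35/2 = 63.140000
base radius r_b = r_p·cos α = 63.140000·cos 17.374° = 60.259296
roll angle φ = 23.190° = 0.40474185 rad
x = r_b·(cos φ + φ·sin φ) = 60.259296·(0.91920408 + 0.40474185·0.39378148) = 64.994709
y = r_b·(sin φ − φ·cos φ) = 60.259296·(0.39378148 − 0.40474185·0.91920408) = 1.310105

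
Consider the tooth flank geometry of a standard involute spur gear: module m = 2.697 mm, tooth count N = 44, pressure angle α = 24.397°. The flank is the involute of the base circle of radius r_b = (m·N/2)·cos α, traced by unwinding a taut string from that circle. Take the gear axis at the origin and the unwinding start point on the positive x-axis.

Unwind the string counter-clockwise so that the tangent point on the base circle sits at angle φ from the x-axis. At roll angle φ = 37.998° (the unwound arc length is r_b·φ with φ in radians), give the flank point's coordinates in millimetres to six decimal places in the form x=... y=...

x=64.643805 y=5.026339

pitch radius r_p = m·N/2 = 2.697·44/2 = 59.334000
base radius r_b = r_p·cos α = 59.334000·cos 24.397° = 54.035788
roll angle φ = 37.998° = 0.66319021 rad
x = r_b·(cos φ + φ·sin φ) = 54.035788·(0.78803224 + 0.66319021·0.61563397) = 64.643805
y = r_b·(sin φ − φ·cos φ) = 54.035788·(0.61563397 − 0.66319021·0.78803224) = 5.026339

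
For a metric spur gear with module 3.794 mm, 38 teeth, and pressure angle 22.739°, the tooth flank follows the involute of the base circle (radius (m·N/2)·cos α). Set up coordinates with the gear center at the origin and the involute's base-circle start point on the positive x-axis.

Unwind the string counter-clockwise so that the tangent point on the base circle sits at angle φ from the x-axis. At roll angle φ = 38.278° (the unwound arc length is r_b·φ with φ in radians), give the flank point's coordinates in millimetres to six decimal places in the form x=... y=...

x=79.704839 y=6.317730

pitch radius r_p = m·N/2 = 3.794·38/2 = 72.086000
base radius r_b = r_p·cos α = 72.086000·cos 22.739° = 66.483130
roll angle φ = 38.278° = 0.66807713 rad
x = r_b·(cos φ + φ·sin φ) = 66.483130·(0.78501429 + 0.66807713·0.61947765) = 79.704839
y = r_b·(sin φ − φ·cos φ) = 66.483130·(0.61947765 − 0.66807713·0.78501429) = 6.317730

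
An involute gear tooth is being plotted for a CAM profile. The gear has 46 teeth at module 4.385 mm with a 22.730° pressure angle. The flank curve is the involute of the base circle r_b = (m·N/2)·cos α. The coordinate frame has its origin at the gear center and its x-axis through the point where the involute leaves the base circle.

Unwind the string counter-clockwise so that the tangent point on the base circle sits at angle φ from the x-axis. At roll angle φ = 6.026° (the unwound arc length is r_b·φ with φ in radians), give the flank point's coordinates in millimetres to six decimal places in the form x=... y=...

x=93.535247 y=0.036033

pitch radius r_p = m·N/2 = 4.385·46/2 = 100.855000
base radius r_b = r_p·cos α = 100.855000·cos 22.730° = 93.022188
roll angle φ = 6.026° = 0.10517354 rad
x = r_b·(cos φ + φ·sin φ) = 93.022188·(0.99447436 + 0.10517354·0.10497975) = 93.535247
y = r_b·(sin φ − φ·cos φ) = 93.022188·(0.10497975 − 0.10517354·0.99447436) = 0.036033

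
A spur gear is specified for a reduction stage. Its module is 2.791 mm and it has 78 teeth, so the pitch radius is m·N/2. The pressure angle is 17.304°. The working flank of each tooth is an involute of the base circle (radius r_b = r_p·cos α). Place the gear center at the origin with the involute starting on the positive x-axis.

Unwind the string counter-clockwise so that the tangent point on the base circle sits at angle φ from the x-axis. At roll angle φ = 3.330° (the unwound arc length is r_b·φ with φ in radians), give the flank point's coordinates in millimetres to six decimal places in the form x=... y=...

pitch radius r_p = m·N/2 = 2.791·78/2 = 108.849000
base radius r_b = r_p·cos α = 108.849000·cos 17.304° = 103.922498
roll angle φ = 3.330° = 0.05811946 rad
x = r_b·(cos φ + φ·sin φ) = 103.922498·(0.99831154 + 0.05811946·0.05808675) = 104.097868
y = r_b·(sin φ − φ·cos φ) = 103.922498·(0.05808675 − 0.05811946·0.99831154) = 0.006798

x=104.097868 y=0.006798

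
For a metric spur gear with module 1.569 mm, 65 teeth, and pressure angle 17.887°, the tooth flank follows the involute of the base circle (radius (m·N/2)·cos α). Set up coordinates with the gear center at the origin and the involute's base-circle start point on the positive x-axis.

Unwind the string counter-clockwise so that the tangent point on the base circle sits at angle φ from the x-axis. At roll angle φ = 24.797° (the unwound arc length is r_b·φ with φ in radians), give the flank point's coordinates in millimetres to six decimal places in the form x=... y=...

x=52.861901 y=1.286891

pitch radius r_p = m·N/2 = 1.569·65/2 = 50.992500
base radius r_b = r_p·cos α = 50.992500·cos 17.887° = 48.527732
roll angle φ = 24.797° = 0.43278929 rad
x = r_b·(cos φ + φ·sin φ) = 48.527732·(0.90779944 + 0.43278929·0.41940455) = 52.861901
y = r_b·(sin φ − φ·cos φ) = 48.527732·(0.41940455 − 0.43278929·0.90779944) = 1.286891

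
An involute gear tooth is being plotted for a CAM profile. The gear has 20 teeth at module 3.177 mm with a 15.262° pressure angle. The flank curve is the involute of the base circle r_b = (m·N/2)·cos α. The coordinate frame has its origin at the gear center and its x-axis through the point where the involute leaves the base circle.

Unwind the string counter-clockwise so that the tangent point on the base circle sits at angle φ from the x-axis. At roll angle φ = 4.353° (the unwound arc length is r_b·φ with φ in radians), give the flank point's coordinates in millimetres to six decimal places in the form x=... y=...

x=30.737871 y=0.004478

pitch radius r_p = m·N/2 = 3.177·20/2 = 31.770000
base radius r_b = r_p·cos α = 31.770000·cos 15.262° = 30.649542
roll angle φ = 4.353° = 0.07597418 rad
x = r_b·(cos φ + φ·sin φ) = 30.649542·(0.99711535 + 0.07597418·0.07590112) = 30.737871
y = r_b·(sin φ − φ·cos φ) = 30.649542·(0.07590112 − 0.07597418·0.99711535) = 0.004478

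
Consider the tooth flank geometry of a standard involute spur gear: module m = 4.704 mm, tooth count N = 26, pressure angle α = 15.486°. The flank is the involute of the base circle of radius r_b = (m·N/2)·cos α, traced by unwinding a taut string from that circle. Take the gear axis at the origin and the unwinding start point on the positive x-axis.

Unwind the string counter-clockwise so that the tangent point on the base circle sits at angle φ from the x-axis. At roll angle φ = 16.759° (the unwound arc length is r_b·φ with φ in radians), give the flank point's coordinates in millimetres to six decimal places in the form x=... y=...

pitch radius r_p = m·N/2 = 4.704·26/2 = 61.152000
base radius r_b = r_p·cos α = 61.152000·cos 15.486° = 58.931921
roll angle φ = 16.759° = 0.29249973 rad
x = r_b·(cos φ + φ·sin φ) = 58.931921·(0.95752608 + 0.29249973·0.28834668) = 61.399247
y = r_b·(sin φ − φ·cos φ) = 58.931921·(0.28834668 − 0.29249973·0.95752608) = 0.487400

x=61.399247 y=0.487400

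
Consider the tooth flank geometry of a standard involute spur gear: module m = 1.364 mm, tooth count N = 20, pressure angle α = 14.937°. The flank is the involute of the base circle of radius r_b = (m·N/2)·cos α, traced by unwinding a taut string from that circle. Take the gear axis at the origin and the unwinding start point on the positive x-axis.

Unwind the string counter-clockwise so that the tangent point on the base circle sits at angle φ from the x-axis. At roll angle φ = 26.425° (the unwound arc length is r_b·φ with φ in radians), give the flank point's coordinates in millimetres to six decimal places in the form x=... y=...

x=14.507095 y=0.421867

pitch radius r_p = m·N/2 = 1.364·20/2 = 13.640000
base radius r_b = r_p·cos α = 13.640000·cos 14.937° = 13.179102
roll angle φ = 26.425° = 0.46120325 rad
x = r_b·(cos φ + φ·sin φ) = 13.179102·(0.89551767 + 0.46120325·0.44502596) = 14.507095
y = r_b·(sin φ − φ·cos φ) = 13.179102·(0.44502596 − 0.46120325·0.89551767) = 0.421867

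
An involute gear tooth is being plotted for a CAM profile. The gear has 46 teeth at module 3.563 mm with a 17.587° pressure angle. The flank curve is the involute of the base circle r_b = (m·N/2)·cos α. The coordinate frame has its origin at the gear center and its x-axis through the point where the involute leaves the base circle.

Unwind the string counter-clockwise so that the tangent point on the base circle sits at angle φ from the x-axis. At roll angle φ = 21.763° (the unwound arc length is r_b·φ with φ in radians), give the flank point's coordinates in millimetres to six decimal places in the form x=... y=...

x=83.552306 y=1.406511

pitch radius r_p = m·N/2 = 3.563·46/2 = 81.949000
base radius r_b = r_p·cos α = 81.949000·cos 17.587° = 78.118642
roll angle φ = 21.763° = 0.37983601 rad
x = r_b·(cos φ + φ·sin φ) = 78.118642·(0.92872545 + 0.37983601·0.37076817) = 83.552306
y = r_b·(sin φ − φ·cos φ) = 78.118642·(0.37076817 − 0.37983601·0.92872545) = 1.406511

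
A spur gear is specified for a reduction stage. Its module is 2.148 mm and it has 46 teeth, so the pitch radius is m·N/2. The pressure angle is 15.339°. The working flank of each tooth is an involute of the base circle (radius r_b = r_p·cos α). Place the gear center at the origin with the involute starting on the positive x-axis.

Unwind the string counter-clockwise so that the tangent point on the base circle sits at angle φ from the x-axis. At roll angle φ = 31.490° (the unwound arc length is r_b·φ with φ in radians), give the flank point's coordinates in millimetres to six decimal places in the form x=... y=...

pitch radius r_p = m·N/2 = 2.148·46/2 = 49.404000
base radius r_b = r_p·cos α = 49.404000·cos 15.339° = 47.644110
roll angle φ = 31.490° = 0.54960418 rad
x = r_b·(cos φ + φ·sin φ) = 47.644110·(0.85273134 + 0.54960418·0.52234974) = 54.305564
y = r_b·(sin φ − φ·cos φ) = 47.644110·(0.52234974 − 0.54960418·0.85273134) = 2.557775

x=54.305564 y=2.557775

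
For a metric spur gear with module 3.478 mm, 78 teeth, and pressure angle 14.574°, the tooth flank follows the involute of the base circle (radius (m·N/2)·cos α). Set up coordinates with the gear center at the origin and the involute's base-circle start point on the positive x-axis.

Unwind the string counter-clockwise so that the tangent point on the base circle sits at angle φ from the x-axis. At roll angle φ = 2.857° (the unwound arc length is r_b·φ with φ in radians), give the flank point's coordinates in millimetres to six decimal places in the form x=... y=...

pitch radius r_p = m·N/2 = 3.478·78/2 = 135.642000
base radius r_b = r_p·cos α = 135.642000·cos 14.574° = 131.277509
roll angle φ = 2.857° = 0.04986406 rad
x = r_b·(cos φ + φ·sin φ) = 131.277509·(0.99875705 + 0.04986406·0.04984340) = 131.440614
y = r_b·(sin φ − φ·cos φ) = 131.277509·(0.04984340 − 0.04986406·0.99875705) = 0.005424

x=131.440614 y=0.005424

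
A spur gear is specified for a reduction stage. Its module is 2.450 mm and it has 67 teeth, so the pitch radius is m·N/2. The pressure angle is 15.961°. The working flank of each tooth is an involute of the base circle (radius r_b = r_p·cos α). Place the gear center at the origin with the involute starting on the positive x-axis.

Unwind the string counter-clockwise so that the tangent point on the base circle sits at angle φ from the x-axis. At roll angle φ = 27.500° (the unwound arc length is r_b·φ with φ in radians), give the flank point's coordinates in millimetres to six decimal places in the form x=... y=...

x=87.483365 y=2.841896

pitch radius r_p = m·N/2 = 2.450·67/2 = 82.075000
base radius r_b = r_p·cos α = 82.075000·cos 15.961° = 78.910934
roll angle φ = 27.500° = 0.47996554 rad
x = r_b·(cos φ + φ·sin φ) = 78.910934·(0.88701083 + 0.47996554·0.46174861) = 87.483365
y = r_b·(sin φ − φ·cos φ) = 78.910934·(0.46174861 − 0.47996554·0.88701083) = 2.841896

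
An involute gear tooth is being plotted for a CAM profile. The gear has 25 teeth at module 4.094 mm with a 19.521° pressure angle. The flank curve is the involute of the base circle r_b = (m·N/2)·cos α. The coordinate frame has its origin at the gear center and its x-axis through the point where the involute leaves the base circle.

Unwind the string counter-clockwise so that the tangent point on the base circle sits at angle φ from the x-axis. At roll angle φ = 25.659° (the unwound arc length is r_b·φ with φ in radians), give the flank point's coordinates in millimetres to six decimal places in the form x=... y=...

x=52.830328 y=1.415282

pitch radius r_p = m·N/2 = 4.094·25/2 = 51.175000
base radius r_b = r_p·cos α = 51.175000·cos 19.521° = 48.233414
roll angle φ = 25.659° = 0.44783403 rad
x = r_b·(cos φ + φ·sin φ) = 48.233414·(0.90138711 + 0.44783403·0.43301418) = 52.830328
y = r_b·(sin φ − φ·cos φ) = 48.233414·(0.43301418 − 0.44783403·0.90138711) = 1.415282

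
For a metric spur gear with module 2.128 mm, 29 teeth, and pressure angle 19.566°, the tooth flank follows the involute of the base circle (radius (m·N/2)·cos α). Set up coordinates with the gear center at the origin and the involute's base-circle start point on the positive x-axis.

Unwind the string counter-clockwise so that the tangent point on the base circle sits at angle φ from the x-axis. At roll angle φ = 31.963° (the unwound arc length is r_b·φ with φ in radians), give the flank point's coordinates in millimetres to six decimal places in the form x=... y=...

pitch radius r_p = m·N/2 = 2.128·29/2 = 30.856000
base radius r_b = r_p·cos α = 30.856000·cos 19.566° = 29.074262
roll angle φ = 31.963° = 0.55785959 rad
x = r_b·(cos φ + φ·sin φ) = 29.074262·(0.84839013 + 0.55785959·0.52937151) = 33.252382
y = r_b·(sin φ − φ·cos φ) = 29.074262·(0.52937151 − 0.55785959·0.84839013) = 1.630745

x=33.252382 y=1.630745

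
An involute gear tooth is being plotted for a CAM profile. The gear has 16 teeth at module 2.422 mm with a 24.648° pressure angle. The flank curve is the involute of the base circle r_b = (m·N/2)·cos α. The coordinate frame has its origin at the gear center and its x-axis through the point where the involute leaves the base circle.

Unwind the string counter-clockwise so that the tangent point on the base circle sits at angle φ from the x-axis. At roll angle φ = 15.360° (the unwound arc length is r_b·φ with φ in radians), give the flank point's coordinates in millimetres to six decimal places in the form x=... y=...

pitch radius r_p = m·N/2 = 2.422·16/2 = 19.376000
base radius r_b = r_p·cos α = 19.376000·cos 24.648° = 17.610595
roll angle φ = 15.360° = 0.26808257 rad
x = r_b·(cos φ + φ·sin φ) = 17.610595·(0.96428056 + 0.26808257·0.26488299) = 18.232092
y = r_b·(sin φ − φ·cos φ) = 17.610595·(0.26488299 − 0.26808257·0.96428056) = 0.112288

x=18.232092 y=0.112288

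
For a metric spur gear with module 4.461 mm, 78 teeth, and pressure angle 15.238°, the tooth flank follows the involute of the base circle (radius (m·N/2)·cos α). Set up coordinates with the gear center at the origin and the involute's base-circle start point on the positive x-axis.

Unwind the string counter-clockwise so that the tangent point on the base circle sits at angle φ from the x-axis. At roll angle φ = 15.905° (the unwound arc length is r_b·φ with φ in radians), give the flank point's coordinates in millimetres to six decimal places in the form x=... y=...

pitch radius r_p = m·N/2 = 4.461·78/2 = 173.979000
base radius r_b = r_p·cos α = 173.979000·cos 15.238° = 167.862314
roll angle φ = 15.905° = 0.27759462 rad
x = r_b·(cos φ + φ·sin φ) = 167.862314·(0.96171740 + 0.27759462·0.27404315) = 174.205882
y = r_b·(sin φ − φ·cos φ) = 167.862314·(0.27404315 − 0.27759462·0.96171740) = 1.187722

x=174.205882 y=1.187722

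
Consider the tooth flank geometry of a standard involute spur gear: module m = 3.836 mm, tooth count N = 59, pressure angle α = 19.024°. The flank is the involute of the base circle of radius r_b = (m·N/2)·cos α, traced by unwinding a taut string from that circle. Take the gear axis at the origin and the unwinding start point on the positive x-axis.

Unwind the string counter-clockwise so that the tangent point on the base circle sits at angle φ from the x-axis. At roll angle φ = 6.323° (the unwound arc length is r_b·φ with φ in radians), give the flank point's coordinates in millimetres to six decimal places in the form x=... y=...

pitch radius r_p = m·N/2 = 3.836·59/2 = 113.162000
base radius r_b = r_p·cos α = 113.162000·cos 19.024° = 106.981331
roll angle φ = 6.323° = 0.11035717 rad
x = r_b·(cos φ + φ·sin φ) = 106.981331·(0.99391683 + 0.11035717·0.11013330) = 107.630796
y = r_b·(sin φ − φ·cos φ) = 106.981331·(0.11013330 − 0.11035717·0.99391683) = 0.047870

x=107.630796 y=0.047870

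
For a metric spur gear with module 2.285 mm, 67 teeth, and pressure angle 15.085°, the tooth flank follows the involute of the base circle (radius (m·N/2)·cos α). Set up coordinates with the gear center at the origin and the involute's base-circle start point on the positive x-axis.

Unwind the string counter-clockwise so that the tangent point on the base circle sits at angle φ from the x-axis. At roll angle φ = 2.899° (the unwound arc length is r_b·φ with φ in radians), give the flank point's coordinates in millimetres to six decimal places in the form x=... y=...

x=74.004281 y=0.003190

pitch radius r_p = m·N/2 = 2.285·67/2 = 76.547500
base radius r_b = r_p·cos α = 76.547500·cos 15.085° = 73.909734
roll angle φ = 2.899° = 0.05059710 rad
x = r_b·(cos φ + φ·sin φ) = 73.909734·(0.99872024 + 0.05059710·0.05057551) = 74.004281
y = r_b·(sin φ − φ·cos φ) = 73.909734·(0.05057551 − 0.05059710·0.99872024) = 0.003190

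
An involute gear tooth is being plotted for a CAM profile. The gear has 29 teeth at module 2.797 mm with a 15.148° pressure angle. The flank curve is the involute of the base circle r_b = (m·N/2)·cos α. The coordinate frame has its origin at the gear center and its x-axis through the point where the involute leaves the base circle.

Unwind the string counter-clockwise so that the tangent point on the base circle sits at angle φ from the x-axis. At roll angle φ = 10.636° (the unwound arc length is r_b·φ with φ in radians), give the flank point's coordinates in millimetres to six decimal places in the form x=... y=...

pitch radius r_p = m·N/2 = 2.797·29/2 = 40.556500
base radius r_b = r_p·cos α = 40.556500·cos 15.148° = 39.147326
roll angle φ = 10.636° = 0.18563322 rad
x = r_b·(cos φ + φ·sin φ) = 39.147326·(0.98281958 + 0.18563322·0.18456891) = 39.816029
y = r_b·(sin φ − φ·cos φ) = 39.147326·(0.18456891 − 0.18563322·0.98281958) = 0.083186

x=39.816029 y=0.083186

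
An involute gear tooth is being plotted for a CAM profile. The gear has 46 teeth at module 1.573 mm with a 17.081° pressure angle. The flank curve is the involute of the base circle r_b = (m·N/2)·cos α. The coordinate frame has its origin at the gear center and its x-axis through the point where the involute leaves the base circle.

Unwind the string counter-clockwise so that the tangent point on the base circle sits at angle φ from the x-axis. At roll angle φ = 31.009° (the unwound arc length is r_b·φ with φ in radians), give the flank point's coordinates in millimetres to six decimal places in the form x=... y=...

x=39.283102 y=1.774452

pitch radius r_p = m·N/2 = 1.573·46/2 = 36.179000
base radius r_b = r_p·cos α = 36.179000·cos 17.081° = 34.583161
roll angle φ = 31.009° = 0.54120915 rad
x = r_b·(cos φ + φ·sin φ) = 34.583161·(0.85708639 + 0.54120915·0.51517271) = 39.283102
y = r_b·(sin φ − φ·cos φ) = 34.583161·(0.51517271 − 0.54120915·0.85708639) = 1.774452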